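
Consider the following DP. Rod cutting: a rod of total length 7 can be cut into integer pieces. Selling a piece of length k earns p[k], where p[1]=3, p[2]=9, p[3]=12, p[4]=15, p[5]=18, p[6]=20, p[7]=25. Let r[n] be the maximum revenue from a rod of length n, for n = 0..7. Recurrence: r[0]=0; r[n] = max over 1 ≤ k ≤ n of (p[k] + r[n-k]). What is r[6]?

   n    0    1    2    3    4    5    6    7
r[n]    0    3    9   12   18   21   27   30

27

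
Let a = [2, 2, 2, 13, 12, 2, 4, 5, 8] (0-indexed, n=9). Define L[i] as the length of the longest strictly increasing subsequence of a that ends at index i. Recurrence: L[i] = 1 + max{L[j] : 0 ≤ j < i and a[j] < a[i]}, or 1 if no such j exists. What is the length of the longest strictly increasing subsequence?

4

   i    0    1    2    3    4    5    6    7    8
a[i]    2    2    2   13   12    2    4    5    8
L[i]    1    1    1    2    2    1    2    3    4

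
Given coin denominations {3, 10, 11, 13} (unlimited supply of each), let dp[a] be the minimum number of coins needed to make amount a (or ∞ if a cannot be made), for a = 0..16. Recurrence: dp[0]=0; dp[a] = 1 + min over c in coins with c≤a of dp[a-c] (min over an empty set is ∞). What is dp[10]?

1

 a  0  1  2  3  4  5  6  7  8  9 10 11 12 13 14 15 16
dp  0  -  -  1  -  -  2  -  -  3  1  1  4  1  2  5  2
(- denotes ∞ / unreachable)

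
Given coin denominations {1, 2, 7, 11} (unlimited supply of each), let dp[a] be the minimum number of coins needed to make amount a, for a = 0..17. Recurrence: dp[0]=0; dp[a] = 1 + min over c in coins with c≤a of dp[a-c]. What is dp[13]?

2

 a  0  1  2  3  4  5  6  7  8  9 10 11 12 13 14 15 16 17
dp  0  1  1  2  2  3  3  1  2  2  3  1  2  2  2  3  3  4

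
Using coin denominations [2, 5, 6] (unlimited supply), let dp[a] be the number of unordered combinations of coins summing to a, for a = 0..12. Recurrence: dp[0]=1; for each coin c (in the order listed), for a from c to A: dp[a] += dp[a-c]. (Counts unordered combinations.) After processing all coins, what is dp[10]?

after  coin     0     1     2     3     4     5     6     7     8     9    10    11    12
          2     1     0     1     0     1     0     1     0     1     0     1     0     1
          5     1     0     1     0     1     1     1     1     1     1     2     1     2
          6     1     0     1     0     1     1     2     1     2     1     3     2     4

3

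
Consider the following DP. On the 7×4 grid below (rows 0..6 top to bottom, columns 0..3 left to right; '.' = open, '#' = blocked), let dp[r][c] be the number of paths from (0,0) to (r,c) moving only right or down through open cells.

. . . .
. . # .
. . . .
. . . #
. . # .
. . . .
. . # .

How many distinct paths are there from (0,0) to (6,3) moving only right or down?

6

r\c   0   1   2   3
  0   1   1   1   1
  1   1   2   0   1
  2   1   3   3   4
  3   1   4   7   0
  4   1   5   0   0
  5   1   6   6   6
  6   1   7   0   6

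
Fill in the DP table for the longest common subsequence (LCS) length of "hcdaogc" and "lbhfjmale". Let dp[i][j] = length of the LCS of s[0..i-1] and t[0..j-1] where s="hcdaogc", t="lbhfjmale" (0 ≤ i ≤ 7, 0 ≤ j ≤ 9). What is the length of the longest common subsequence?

2

   ''  l  b  h  f  j  m  a  l  e
''  0  0  0  0  0  0  0  0  0  0
 h  0  0  0  1  1  1  1  1  1  1
 c  0  0  0  1  1  1  1  1  1  1
 d  0  0  0  1  1  1  1  1  1  1
 a  0  0  0  1  1  1  1  2  2  2
 o  0  0  0  1  1  1  1  2  2  2
 g  0  0  0  1  1  1  1  2  2  2
 c  0  0  0  1  1  1  1  2  2  2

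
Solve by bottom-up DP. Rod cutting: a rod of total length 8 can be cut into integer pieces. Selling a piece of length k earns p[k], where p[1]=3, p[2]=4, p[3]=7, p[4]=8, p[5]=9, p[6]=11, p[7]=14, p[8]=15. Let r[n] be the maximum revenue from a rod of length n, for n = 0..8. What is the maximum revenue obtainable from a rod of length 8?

   n    0    1    2    3    4    5    6    7    8
r[n]    0    3    6    9   12   15   18   21   24

24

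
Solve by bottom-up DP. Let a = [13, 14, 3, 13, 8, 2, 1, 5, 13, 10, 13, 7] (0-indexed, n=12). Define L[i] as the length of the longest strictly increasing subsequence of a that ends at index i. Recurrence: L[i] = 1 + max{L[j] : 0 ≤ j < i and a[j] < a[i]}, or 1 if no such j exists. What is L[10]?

4

   i    0    1    2    3    4    5    6    7    8    9   10   11
a[i]   13   14    3   13    8    2    1    5   13   10   13    7
L[i]    1    2    1    2    2    1    1    2    3    3    4    3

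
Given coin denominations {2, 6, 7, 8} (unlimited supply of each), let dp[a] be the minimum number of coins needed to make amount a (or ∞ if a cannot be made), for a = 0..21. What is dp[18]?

3

 a  0  1  2  3  4  5  6  7  8  9 10 11 12 13 14 15 16 17 18 19 20 21
dp  0  -  1  -  2  -  1  1  1  2  2  3  2  2  2  2  2  3  3  3  3  3
(- denotes ∞ / unreachable)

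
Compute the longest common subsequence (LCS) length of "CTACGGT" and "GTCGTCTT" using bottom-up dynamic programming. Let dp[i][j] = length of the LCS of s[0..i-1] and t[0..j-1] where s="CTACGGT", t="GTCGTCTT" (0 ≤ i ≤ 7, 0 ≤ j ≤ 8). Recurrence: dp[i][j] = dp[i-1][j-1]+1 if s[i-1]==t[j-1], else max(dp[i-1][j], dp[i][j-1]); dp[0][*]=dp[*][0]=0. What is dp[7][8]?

4

   ''  G  T  C  G  T  C  T  T
''  0  0  0  0  0  0  0  0  0
 C  0  0  0  1  1  1  1  1  1
 T  0  0  1  1  1  2  2  2  2
 A  0  0  1  1  1  2  2  2  2
 C  0  0  1  2  2  2  3  3  3
 G  0  1  1  2  3  3  3  3  3
 G  0  1  1  2  3  3  3  3  3
 T  0  1  2  2  3  4  4  4  4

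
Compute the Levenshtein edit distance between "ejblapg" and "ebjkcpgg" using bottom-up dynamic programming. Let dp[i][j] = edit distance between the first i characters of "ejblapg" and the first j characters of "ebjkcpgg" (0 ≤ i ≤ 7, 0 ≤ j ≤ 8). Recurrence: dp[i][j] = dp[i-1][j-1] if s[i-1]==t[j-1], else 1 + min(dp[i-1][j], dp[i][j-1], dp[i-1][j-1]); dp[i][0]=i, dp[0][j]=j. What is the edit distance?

5

   ''  e  b  j  k  c  p  g  g
''  0  1  2  3  4  5  6  7  8
 e  1  0  1  2  3  4  5  6  7
 j  2  1  1  1  2  3  4  5  6
 b  3  2  1  2  2  3  4  5  6
 l  4  3  2  2  3  3  4  5  6
 a  5  4  3  3  3  4  4  5  6
 p  6  5  4  4  4  4  4  5  6
 g  7  6  5  5  5  5  5  4  5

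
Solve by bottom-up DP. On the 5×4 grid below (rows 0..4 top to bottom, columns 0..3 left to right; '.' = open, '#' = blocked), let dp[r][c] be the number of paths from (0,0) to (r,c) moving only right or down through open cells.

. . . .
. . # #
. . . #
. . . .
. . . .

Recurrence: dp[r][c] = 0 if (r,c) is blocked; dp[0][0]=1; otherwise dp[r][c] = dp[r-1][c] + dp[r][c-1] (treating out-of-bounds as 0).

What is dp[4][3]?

r\c   0   1   2   3
  0   1   1   1   1
  1   1   2   0   0
  2   1   3   3   0
  3   1   4   7   7
  4   1   5  12  19

19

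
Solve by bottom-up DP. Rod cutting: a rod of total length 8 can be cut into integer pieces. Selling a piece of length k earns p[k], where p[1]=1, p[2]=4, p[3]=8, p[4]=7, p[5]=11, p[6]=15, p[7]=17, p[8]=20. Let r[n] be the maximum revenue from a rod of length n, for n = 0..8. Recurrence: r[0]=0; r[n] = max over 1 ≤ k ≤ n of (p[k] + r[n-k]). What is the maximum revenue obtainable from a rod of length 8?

20

   n    0    1    2    3    4    5    6    7    8
r[n]    0    1    4    8    9   12   16   17   20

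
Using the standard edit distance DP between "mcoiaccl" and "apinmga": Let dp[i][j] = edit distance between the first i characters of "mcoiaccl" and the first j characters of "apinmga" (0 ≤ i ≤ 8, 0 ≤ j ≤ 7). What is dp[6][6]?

6

   ''  a  p  i  n  m  g  a
''  0  1  2  3  4  5  6  7
 m  1  1  2  3  4  4  5  6
 c  2  2  2  3  4  5  5  6
 o  3  3  3  3  4  5  6  6
 i  4  4  4  3  4  5  6  7
 a  5  4  5  4  4  5  6  6
 c  6  5  5  5  5  5  6  7
 c  7  6  6  6  6  6  6  7
 l  8  7  7  7  7  7  7  7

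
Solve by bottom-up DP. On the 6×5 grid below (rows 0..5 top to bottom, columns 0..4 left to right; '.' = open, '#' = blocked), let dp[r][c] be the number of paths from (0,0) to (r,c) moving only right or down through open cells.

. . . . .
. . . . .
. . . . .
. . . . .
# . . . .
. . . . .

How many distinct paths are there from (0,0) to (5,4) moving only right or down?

121

r\c   0   1   2   3   4
  0   1   1   1   1   1
  1   1   2   3   4   5
  2   1   3   6  10  15
  3   1   4  10  20  35
  4   0   4  14  34  69
  5   0   4  18  52 121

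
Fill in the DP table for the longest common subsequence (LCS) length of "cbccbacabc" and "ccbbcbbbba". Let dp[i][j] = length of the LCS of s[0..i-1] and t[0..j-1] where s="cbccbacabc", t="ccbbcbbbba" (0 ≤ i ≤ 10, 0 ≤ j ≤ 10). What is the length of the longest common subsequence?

   ''  c  c  b  b  c  b  b  b  b  a
''  0  0  0  0  0  0  0  0  0  0  0
 c  0  1  1  1  1  1  1  1  1  1  1
 b  0  1  1  2  2  2  2  2  2  2  2
 c  0  1  2  2  2  3  3  3  3  3  3
 c  0  1  2  2  2  3  3  3  3  3  3
 b  0  1  2  3  3  3  4  4  4  4  4
 a  0  1  2  3  3  3  4  4  4  4  5
 c  0  1  2  3  3  4  4  4  4  4  5
 a  0  1  2  3  3  4  4  4  4  4  5
 b  0  1  2  3  4  4  5  5  5  5  5
 c  0  1  2  3  4  5  5  5  5  5  5

5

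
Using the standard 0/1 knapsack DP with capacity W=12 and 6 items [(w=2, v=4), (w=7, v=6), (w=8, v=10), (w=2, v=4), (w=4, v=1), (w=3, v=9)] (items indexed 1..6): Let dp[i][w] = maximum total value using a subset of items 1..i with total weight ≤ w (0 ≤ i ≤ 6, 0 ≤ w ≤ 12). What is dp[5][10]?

i\w   0   1   2   3   4   5   6   7   8   9  10  11  12
  0   0   0   0   0   0   0   0   0   0   0   0   0   0
  1   0   0   4   4   4   4   4   4   4   4   4   4   4
  2   0   0   4   4   4   4   4   6   6  10  10  10  10
  3   0   0   4   4   4   4   4   6  10  10  14  14  14
  4   0   0   4   4   8   8   8   8  10  10  14  14  18
  5   0   0   4   4   8   8   8   8  10  10  14  14  18
  6   0   0   4   9   9  13  13  17  17  17  17  19  19

14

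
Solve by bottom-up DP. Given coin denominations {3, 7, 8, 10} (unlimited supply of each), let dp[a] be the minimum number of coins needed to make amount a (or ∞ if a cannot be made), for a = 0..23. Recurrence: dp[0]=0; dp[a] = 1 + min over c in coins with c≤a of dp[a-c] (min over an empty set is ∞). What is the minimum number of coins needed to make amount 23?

 a  0  1  2  3  4  5  6  7  8  9 10 11 12 13 14 15 16 17 18 19 20 21 22 23
dp  0  -  -  1  -  -  2  1  1  3  1  2  4  2  2  2  2  2  2  3  2  3  3  3
(- denotes ∞ / unreachable)

3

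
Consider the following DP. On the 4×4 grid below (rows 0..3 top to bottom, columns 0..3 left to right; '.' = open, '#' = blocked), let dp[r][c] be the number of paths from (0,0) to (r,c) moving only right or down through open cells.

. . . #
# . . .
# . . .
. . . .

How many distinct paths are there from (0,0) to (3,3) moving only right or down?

9

r\c   0   1   2   3
  0   1   1   1   0
  1   0   1   2   2
  2   0   1   3   5
  3   0   1   4   9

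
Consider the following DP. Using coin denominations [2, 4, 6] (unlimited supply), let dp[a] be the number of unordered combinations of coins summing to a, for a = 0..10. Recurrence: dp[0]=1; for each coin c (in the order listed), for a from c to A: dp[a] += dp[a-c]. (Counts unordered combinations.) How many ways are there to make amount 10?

after  coin     0     1     2     3     4     5     6     7     8     9    10
          2     1     0     1     0     1     0     1     0     1     0     1
          4     1     0     1     0     2     0     2     0     3     0     3
          6     1     0     1     0     2     0     3     0     4     0     5

5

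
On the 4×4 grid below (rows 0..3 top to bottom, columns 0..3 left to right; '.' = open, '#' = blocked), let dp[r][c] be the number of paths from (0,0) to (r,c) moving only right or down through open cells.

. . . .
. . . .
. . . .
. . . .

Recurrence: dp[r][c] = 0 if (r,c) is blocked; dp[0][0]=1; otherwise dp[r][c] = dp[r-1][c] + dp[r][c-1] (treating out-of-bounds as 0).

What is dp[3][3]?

r\c   0   1   2   3
  0   1   1   1   1
  1   1   2   3   4
  2   1   3   6  10
  3   1   4  10  20

20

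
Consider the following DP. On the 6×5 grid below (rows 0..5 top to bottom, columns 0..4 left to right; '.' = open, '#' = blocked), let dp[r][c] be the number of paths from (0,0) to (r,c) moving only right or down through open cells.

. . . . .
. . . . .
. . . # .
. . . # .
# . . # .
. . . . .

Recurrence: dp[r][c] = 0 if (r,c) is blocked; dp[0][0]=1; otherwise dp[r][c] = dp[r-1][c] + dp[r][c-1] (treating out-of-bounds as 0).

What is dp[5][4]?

23

r\c   0   1   2   3   4
  0   1   1   1   1   1
  1   1   2   3   4   5
  2   1   3   6   0   5
  3   1   4  10   0   5
  4   0   4  14   0   5
  5   0   4  18  18  23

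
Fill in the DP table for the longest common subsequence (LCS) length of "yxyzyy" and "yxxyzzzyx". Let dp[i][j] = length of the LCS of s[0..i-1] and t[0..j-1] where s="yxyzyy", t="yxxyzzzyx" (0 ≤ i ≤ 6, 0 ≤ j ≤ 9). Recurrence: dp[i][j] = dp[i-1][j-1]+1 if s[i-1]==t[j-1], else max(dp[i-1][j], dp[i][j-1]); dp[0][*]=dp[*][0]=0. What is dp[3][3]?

   ''  y  x  x  y  z  z  z  y  x
''  0  0  0  0  0  0  0  0  0  0
 y  0  1  1  1  1  1  1  1  1  1
 x  0  1  2  2  2  2  2  2  2  2
 y  0  1  2  2  3  3  3  3  3  3
 z  0  1  2  2  3  4  4  4  4  4
 y  0  1  2  2  3  4  4  4  5  5
 y  0  1  2  2  3  4  4  4  5  5

2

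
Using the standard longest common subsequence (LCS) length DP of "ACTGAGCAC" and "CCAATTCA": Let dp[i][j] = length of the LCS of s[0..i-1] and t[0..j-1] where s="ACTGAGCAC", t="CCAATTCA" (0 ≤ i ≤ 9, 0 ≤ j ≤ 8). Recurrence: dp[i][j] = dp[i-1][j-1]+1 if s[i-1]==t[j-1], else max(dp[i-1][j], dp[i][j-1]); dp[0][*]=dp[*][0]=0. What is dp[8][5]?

3

   ''  C  C  A  A  T  T  C  A
''  0  0  0  0  0  0  0  0  0
 A  0  0  0  1  1  1  1  1  1
 C  0  1  1  1  1  1  1  2  2
 T  0  1  1  1  1  2  2  2  2
 G  0  1  1  1  1  2  2  2  2
 A  0  1  1  2  2  2  2  2  3
 G  0  1  1  2  2  2  2  2  3
 C  0  1  2  2  2  2  2  3  3
 A  0  1  2  3  3  3  3  3  4
 C  0  1  2  3  3  3  3  4  4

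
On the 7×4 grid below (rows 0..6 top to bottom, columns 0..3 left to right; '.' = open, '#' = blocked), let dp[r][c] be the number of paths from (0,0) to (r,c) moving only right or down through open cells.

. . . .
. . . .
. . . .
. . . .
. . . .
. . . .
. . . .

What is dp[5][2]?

r\c   0   1   2   3
  0   1   1   1   1
  1   1   2   3   4
  2   1   3   6  10
  3   1   4  10  20
  4   1   5  15  35
  5   1   6  21  56
  6   1   7  28  84

21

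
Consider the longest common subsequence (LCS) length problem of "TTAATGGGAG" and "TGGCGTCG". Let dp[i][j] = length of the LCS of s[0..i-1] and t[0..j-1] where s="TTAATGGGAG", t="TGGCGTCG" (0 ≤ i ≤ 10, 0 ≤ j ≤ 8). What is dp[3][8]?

2

   ''  T  G  G  C  G  T  C  G
''  0  0  0  0  0  0  0  0  0
 T  0  1  1  1  1  1  1  1  1
 T  0  1  1  1  1  1  2  2  2
 A  0  1  1  1  1  1  2  2  2
 A  0  1  1  1  1  1  2  2  2
 T  0  1  1  1  1  1  2  2  2
 G  0  1  2  2  2  2  2  2  3
 G  0  1  2  3  3  3  3  3  3
 G  0  1  2  3  3  4  4  4  4
 A  0  1  2  3  3  4  4  4  4
 G  0  1  2  3  3  4  4  4  5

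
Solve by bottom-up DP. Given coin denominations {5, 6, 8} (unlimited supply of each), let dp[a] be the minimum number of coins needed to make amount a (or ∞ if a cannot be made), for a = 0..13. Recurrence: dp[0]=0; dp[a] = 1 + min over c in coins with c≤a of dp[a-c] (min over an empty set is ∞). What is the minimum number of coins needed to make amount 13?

2

 a  0  1  2  3  4  5  6  7  8  9 10 11 12 13
dp  0  -  -  -  -  1  1  -  1  -  2  2  2  2
(- denotes ∞ / unreachable)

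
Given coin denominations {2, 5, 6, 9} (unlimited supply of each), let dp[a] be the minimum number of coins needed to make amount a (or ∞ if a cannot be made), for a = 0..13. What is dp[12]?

 a  0  1  2  3  4  5  6  7  8  9 10 11 12 13
dp  0  -  1  -  2  1  1  2  2  1  2  2  2  3
(- denotes ∞ / unreachable)

2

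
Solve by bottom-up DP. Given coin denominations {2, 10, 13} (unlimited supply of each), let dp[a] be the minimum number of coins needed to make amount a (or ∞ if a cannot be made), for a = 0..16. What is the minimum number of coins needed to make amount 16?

 a  0  1  2  3  4  5  6  7  8  9 10 11 12 13 14 15 16
dp  0  -  1  -  2  -  3  -  4  -  1  -  2  1  3  2  4
(- denotes ∞ / unreachable)

4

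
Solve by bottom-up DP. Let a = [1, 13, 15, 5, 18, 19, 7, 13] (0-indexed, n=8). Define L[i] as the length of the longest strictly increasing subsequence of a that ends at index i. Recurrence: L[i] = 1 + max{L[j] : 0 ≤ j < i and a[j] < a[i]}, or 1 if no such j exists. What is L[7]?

4

   i    0    1    2    3    4    5    6    7
a[i]    1   13   15    5   18   19    7   13
L[i]    1    2    3    2    4    5    3    4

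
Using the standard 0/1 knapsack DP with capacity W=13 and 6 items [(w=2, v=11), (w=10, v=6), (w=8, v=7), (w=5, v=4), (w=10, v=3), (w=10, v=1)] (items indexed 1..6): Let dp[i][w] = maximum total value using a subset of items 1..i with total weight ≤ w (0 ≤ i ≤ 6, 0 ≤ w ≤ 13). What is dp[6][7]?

15

i\w   0   1   2   3   4   5   6   7   8   9  10  11  12  13
  0   0   0   0   0   0   0   0   0   0   0   0   0   0   0
  1   0   0  11  11  11  11  11  11  11  11  11  11  11  11
  2   0   0  11  11  11  11  11  11  11  11  11  11  17  17
  3   0   0  11  11  11  11  11  11  11  11  18  18  18  18
  4   0   0  11  11  11  11  11  15  15  15  18  18  18  18
  5   0   0  11  11  11  11  11  15  15  15  18  18  18  18
  6   0   0  11  11  11  11  11  15  15  15  18  18  18  18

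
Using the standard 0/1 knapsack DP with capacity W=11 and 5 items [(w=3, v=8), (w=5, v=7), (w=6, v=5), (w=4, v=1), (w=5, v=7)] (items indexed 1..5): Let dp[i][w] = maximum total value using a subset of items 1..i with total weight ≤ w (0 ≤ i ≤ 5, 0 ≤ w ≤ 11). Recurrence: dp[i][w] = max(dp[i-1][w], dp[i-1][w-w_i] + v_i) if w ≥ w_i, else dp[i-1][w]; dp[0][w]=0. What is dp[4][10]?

15

i\w   0   1   2   3   4   5   6   7   8   9  10  11
  0   0   0   0   0   0   0   0   0   0   0   0   0
  1   0   0   0   8   8   8   8   8   8   8   8   8
  2   0   0   0   8   8   8   8   8  15  15  15  15
  3   0   0   0   8   8   8   8   8  15  15  15  15
  4   0   0   0   8   8   8   8   9  15  15  15  15
  5   0   0   0   8   8   8   8   9  15  15  15  15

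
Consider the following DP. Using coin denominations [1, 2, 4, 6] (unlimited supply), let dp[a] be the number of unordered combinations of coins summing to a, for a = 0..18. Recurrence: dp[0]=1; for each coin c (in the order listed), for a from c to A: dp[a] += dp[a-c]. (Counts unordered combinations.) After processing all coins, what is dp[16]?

41

after  coin     0     1     2     3     4     5     6     7     8     9    10    11    12    13    14    15    16    17    18
          1     1     1     1     1     1     1     1     1     1     1     1     1     1     1     1     1     1     1     1
          2     1     1     2     2     3     3     4     4     5     5     6     6     7     7     8     8     9     9    10
          4     1     1     2     2     4     4     6     6     9     9    12    12    16    16    20    20    25    25    30
          6     1     1     2     2     4     4     7     7    11    11    16    16    23    23    31    31    41    41    53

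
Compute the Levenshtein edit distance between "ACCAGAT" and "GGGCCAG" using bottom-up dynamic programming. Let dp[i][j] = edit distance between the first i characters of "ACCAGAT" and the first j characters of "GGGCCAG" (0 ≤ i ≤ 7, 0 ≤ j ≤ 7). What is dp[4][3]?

4

   ''  G  G  G  C  C  A  G
''  0  1  2  3  4  5  6  7
 A  1  1  2  3  4  5  5  6
 C  2  2  2  3  3  4  5  6
 C  3  3  3  3  3  3  4  5
 A  4  4  4  4  4  4  3  4
 G  5  4  4  4  5  5  4  3
 A  6  5  5  5  5  6  5  4
 T  7  6  6  6  6  6  6  5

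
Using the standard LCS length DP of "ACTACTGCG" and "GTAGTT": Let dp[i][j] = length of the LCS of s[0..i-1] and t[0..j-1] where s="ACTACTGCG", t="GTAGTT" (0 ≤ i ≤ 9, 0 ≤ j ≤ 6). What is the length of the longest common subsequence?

   ''  G  T  A  G  T  T
''  0  0  0  0  0  0  0
 A  0  0  0  1  1  1  1
 C  0  0  0  1  1  1  1
 T  0  0  1  1  1  2  2
 A  0  0  1  2  2  2  2
 C  0  0  1  2  2  2  2
 T  0  0  1  2  2  3  3
 G  0  1  1  2  3  3  3
 C  0  1  1  2  3  3  3
 G  0  1  1  2  3  3  3

3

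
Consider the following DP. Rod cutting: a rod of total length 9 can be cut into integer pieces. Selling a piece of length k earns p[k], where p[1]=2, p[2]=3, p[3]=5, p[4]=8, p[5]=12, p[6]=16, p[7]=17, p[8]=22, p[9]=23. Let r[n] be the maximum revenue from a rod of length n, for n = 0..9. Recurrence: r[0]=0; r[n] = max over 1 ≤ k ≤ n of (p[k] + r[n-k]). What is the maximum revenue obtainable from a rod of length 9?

   n    0    1    2    3    4    5    6    7    8    9
r[n]    0    2    4    6    8   12   16   18   22   24

24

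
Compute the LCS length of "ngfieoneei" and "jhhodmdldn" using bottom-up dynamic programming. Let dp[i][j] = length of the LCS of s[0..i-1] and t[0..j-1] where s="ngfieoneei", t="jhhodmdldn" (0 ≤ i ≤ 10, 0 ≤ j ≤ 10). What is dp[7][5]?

   ''  j  h  h  o  d  m  d  l  d  n
''  0  0  0  0  0  0  0  0  0  0  0
 n  0  0  0  0  0  0  0  0  0  0  1
 g  0  0  0  0  0  0  0  0  0  0  1
 f  0  0  0  0  0  0  0  0  0  0  1
 i  0  0  0  0  0  0  0  0  0  0  1
 e  0  0  0  0  0  0  0  0  0  0  1
 o  0  0  0  0  1  1  1  1  1  1  1
 n  0  0  0  0  1  1  1  1  1  1  2
 e  0  0  0  0  1  1  1  1  1  1  2
 e  0  0  0  0  1  1  1  1  1  1  2
 i  0  0  0  0  1  1  1  1  1  1  2

1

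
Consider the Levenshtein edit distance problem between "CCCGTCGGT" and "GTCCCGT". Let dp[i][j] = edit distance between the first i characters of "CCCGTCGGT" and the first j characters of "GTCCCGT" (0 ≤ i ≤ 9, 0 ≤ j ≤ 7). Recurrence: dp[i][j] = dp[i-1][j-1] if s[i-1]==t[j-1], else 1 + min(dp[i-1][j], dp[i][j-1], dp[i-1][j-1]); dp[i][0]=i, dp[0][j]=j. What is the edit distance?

   ''  G  T  C  C  C  G  T
''  0  1  2  3  4  5  6  7
 C  1  1  2  2  3  4  5  6
 C  2  2  2  2  2  3  4  5
 C  3  3  3  2  2  2  3  4
 G  4  3  4  3  3  3  2  3
 T  5  4  3  4  4  4  3  2
 C  6  5  4  3  4  4  4  3
 G  7  6  5  4  4  5  4  4
 G  8  7  6  5  5  5  5  5
 T  9  8  7  6  6  6  6  5

5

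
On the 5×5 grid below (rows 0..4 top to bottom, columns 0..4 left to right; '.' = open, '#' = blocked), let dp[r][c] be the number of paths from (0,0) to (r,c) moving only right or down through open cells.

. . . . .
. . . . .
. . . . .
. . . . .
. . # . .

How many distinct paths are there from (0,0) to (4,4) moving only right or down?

r\c   0   1   2   3   4
  0   1   1   1   1   1
  1   1   2   3   4   5
  2   1   3   6  10  15
  3   1   4  10  20  35
  4   1   5   0  20  55

55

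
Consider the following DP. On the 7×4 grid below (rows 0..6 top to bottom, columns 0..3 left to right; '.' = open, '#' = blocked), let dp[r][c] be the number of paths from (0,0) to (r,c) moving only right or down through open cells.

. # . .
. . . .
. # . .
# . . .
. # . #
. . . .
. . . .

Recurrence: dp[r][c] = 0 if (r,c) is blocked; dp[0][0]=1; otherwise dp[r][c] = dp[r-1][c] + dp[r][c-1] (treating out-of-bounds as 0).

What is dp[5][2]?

r\c   0   1   2   3
  0   1   0   0   0
  1   1   1   1   1
  2   1   0   1   2
  3   0   0   1   3
  4   0   0   1   0
  5   0   0   1   1
  6   0   0   1   2

1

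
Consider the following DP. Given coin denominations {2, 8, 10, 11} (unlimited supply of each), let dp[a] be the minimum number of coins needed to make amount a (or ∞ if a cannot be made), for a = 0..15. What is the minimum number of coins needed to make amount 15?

 a  0  1  2  3  4  5  6  7  8  9 10 11 12 13 14 15
dp  0  -  1  -  2  -  3  -  1  -  1  1  2  2  3  3
(- denotes ∞ / unreachable)

3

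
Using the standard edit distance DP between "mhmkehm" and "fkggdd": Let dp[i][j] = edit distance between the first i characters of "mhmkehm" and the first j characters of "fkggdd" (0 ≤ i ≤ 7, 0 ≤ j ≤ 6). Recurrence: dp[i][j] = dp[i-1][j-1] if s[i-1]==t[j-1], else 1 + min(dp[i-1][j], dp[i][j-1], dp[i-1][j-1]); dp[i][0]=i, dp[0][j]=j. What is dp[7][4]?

   ''  f  k  g  g  d  d
''  0  1  2  3  4  5  6
 m  1  1  2  3  4  5  6
 h  2  2  2  3  4  5  6
 m  3  3  3  3  4  5  6
 k  4  4  3  4  4  5  6
 e  5  5  4  4  5  5  6
 h  6  6  5  5  5  6  6
 m  7  7  6  6  6  6  7

6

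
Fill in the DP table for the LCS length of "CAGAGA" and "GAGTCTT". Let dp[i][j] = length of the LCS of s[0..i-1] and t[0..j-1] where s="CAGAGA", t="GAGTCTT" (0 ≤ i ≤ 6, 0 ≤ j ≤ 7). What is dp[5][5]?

3

   ''  G  A  G  T  C  T  T
''  0  0  0  0  0  0  0  0
 C  0  0  0  0  0  1  1  1
 A  0  0  1  1  1  1  1  1
 G  0  1  1  2  2  2  2  2
 A  0  1  2  2  2  2  2  2
 G  0  1  2  3  3  3  3  3
 A  0  1  2  3  3  3  3  3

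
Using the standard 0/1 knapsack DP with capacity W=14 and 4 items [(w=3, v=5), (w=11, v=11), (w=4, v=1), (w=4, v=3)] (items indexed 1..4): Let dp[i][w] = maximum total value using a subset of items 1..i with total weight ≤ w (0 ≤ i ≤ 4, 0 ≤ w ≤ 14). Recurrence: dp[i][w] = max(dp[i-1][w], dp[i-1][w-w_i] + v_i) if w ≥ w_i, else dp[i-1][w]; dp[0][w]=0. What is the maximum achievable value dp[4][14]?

16

i\w   0   1   2   3   4   5   6   7   8   9  10  11  12  13  14
  0   0   0   0   0   0   0   0   0   0   0   0   0   0   0   0
  1   0   0   0   5   5   5   5   5   5   5   5   5   5   5   5
  2   0   0   0   5   5   5   5   5   5   5   5  11  11  11  16
  3   0   0   0   5   5   5   5   6   6   6   6  11  11  11  16
  4   0   0   0   5   5   5   5   8   8   8   8  11  11  11  16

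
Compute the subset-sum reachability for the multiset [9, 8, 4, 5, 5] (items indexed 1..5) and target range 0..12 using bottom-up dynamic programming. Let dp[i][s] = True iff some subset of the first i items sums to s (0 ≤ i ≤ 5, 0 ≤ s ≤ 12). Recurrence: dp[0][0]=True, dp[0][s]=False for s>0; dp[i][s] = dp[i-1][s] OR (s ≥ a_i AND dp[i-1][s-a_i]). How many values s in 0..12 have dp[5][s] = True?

7

i\s   0   1   2   3   4   5   6   7   8   9  10  11  12
  0   T   F   F   F   F   F   F   F   F   F   F   F   F
  1   T   F   F   F   F   F   F   F   F   T   F   F   F
  2   T   F   F   F   F   F   F   F   T   T   F   F   F
  3   T   F   F   F   T   F   F   F   T   T   F   F   T
  4   T   F   F   F   T   T   F   F   T   T   F   F   T
  5   T   F   F   F   T   T   F   F   T   T   T   F   T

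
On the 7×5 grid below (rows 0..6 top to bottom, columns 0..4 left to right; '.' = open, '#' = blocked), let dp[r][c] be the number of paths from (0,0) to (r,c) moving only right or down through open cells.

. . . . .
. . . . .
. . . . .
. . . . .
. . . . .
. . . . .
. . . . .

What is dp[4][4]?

70

r\c   0   1   2   3   4
  0   1   1   1   1   1
  1   1   2   3   4   5
  2   1   3   6  10  15
  3   1   4  10  20  35
  4   1   5  15  35  70
  5   1   6  21  56 126
  6   1   7  28  84 210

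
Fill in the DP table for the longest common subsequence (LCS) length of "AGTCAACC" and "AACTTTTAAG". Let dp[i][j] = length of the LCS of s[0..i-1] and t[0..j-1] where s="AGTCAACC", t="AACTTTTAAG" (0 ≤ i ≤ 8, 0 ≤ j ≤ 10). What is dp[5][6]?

2

   ''  A  A  C  T  T  T  T  A  A  G
''  0  0  0  0  0  0  0  0  0  0  0
 A  0  1  1  1  1  1  1  1  1  1  1
 G  0  1  1  1  1  1  1  1  1  1  2
 T  0  1  1  1  2  2  2  2  2  2  2
 C  0  1  1  2  2  2  2  2  2  2  2
 A  0  1  2  2  2  2  2  2  3  3  3
 A  0  1  2  2  2  2  2  2  3  4  4
 C  0  1  2  3  3  3  3  3  3  4  4
 C  0  1  2  3  3  3  3  3  3  4  4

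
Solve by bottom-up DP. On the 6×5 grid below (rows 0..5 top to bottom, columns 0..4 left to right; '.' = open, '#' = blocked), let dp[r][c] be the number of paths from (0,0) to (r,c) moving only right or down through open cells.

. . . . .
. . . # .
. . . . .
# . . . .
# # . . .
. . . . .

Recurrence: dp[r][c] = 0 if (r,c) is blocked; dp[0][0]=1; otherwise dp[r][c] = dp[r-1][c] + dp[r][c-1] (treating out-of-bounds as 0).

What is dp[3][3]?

15

r\c   0   1   2   3   4
  0   1   1   1   1   1
  1   1   2   3   0   1
  2   1   3   6   6   7
  3   0   3   9  15  22
  4   0   0   9  24  46
  5   0   0   9  33  79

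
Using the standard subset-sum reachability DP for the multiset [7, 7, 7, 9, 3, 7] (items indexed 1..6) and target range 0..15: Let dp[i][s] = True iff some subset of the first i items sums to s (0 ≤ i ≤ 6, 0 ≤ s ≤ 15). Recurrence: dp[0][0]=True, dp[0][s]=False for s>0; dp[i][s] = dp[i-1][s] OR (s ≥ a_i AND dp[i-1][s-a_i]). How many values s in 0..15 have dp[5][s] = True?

i\s   0   1   2   3   4   5   6   7   8   9  10  11  12  13  14  15
  0   T   F   F   F   F   F   F   F   F   F   F   F   F   F   F   F
  1   T   F   F   F   F   F   F   T   F   F   F   F   F   F   F   F
  2   T   F   F   F   F   F   F   T   F   F   F   F   F   F   T   F
  3   T   F   F   F   F   F   F   T   F   F   F   F   F   F   T   F
  4   T   F   F   F   F   F   F   T   F   T   F   F   F   F   T   F
  5   T   F   F   T   F   F   F   T   F   T   T   F   T   F   T   F
  6   T   F   F   T   F   F   F   T   F   T   T   F   T   F   T   F

7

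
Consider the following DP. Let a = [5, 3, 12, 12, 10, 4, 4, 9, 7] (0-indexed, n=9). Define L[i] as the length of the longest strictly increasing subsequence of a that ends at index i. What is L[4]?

   i    0    1    2    3    4    5    6    7    8
a[i]    5    3   12   12   10    4    4    9    7
L[i]    1    1    2    2    2    2    2    3    3

2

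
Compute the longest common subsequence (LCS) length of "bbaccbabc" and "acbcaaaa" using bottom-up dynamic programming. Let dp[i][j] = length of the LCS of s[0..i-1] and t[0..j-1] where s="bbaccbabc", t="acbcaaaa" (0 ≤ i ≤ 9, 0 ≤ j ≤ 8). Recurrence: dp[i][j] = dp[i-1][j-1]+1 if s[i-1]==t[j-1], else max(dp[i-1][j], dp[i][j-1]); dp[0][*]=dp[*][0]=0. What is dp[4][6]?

   ''  a  c  b  c  a  a  a  a
''  0  0  0  0  0  0  0  0  0
 b  0  0  0  1  1  1  1  1  1
 b  0  0  0  1  1  1  1  1  1
 a  0  1  1  1  1  2  2  2  2
 c  0  1  2  2  2  2  2  2  2
 c  0  1  2  2  3  3  3  3  3
 b  0  1  2  3  3  3  3  3  3
 a  0  1  2  3  3  4  4  4  4
 b  0  1  2  3  3  4  4  4  4
 c  0  1  2  3  4  4  4  4  4

2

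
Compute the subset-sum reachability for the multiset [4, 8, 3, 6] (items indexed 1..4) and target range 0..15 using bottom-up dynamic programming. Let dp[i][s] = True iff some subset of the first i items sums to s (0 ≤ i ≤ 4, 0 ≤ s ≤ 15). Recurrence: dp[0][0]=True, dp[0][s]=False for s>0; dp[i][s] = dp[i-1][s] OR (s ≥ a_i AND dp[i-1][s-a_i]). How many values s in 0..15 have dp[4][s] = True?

i\s   0   1   2   3   4   5   6   7   8   9  10  11  12  13  14  15
  0   T   F   F   F   F   F   F   F   F   F   F   F   F   F   F   F
  1   T   F   F   F   T   F   F   F   F   F   F   F   F   F   F   F
  2   T   F   F   F   T   F   F   F   T   F   F   F   T   F   F   F
  3   T   F   F   T   T   F   F   T   T   F   F   T   T   F   F   T
  4   T   F   F   T   T   F   T   T   T   T   T   T   T   T   T   T

13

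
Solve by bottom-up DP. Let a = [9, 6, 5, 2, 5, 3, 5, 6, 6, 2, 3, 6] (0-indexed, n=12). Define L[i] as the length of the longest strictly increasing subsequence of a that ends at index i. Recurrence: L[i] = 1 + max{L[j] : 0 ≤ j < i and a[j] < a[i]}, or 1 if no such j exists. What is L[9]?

   i    0    1    2    3    4    5    6    7    8    9   10   11
a[i]    9    6    5    2    5    3    5    6    6    2    3    6
L[i]    1    1    1    1    2    2    3    4    4    1    2    4

1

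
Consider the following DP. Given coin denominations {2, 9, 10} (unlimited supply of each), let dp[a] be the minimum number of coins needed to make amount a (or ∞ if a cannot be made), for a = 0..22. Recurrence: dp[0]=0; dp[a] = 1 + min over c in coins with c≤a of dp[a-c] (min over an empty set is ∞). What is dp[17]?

 a  0  1  2  3  4  5  6  7  8  9 10 11 12 13 14 15 16 17 18 19 20 21 22
dp  0  -  1  -  2  -  3  -  4  1  1  2  2  3  3  4  4  5  2  2  2  3  3
(- denotes ∞ / unreachable)

5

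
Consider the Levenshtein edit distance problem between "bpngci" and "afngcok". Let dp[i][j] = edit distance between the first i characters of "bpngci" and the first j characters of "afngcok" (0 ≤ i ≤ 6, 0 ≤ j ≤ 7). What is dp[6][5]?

   ''  a  f  n  g  c  o  k
''  0  1  2  3  4  5  6  7
 b  1  1  2  3  4  5  6  7
 p  2  2  2  3  4  5  6  7
 n  3  3  3  2  3  4  5  6
 g  4  4  4  3  2  3  4  5
 c  5  5  5  4  3  2  3  4
 i  6  6  6  5  4  3  3  4

3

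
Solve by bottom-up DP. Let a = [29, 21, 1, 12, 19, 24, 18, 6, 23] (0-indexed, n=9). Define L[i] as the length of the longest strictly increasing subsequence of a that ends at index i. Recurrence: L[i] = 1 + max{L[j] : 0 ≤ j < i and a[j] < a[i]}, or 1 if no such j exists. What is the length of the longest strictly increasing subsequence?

4

   i    0    1    2    3    4    5    6    7    8
a[i]   29   21    1   12   19   24   18    6   23
L[i]    1    1    1    2    3    4    3    2    4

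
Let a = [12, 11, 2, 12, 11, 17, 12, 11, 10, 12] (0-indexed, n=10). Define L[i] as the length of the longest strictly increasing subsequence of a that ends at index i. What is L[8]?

2

   i    0    1    2    3    4    5    6    7    8    9
a[i]   12   11    2   12   11   17   12   11   10   12
L[i]    1    1    1    2    2    3    3    2    2    3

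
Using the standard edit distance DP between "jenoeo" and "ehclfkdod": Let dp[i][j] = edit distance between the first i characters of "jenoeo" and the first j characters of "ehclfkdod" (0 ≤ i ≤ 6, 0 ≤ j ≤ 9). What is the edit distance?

8

   ''  e  h  c  l  f  k  d  o  d
''  0  1  2  3  4  5  6  7  8  9
 j  1  1  2  3  4  5  6  7  8  9
 e  2  1  2  3  4  5  6  7  8  9
 n  3  2  2  3  4  5  6  7  8  9
 o  4  3  3  3  4  5  6  7  7  8
 e  5  4  4  4  4  5  6  7  8  8
 o  6  5  5  5  5  5  6  7  7  8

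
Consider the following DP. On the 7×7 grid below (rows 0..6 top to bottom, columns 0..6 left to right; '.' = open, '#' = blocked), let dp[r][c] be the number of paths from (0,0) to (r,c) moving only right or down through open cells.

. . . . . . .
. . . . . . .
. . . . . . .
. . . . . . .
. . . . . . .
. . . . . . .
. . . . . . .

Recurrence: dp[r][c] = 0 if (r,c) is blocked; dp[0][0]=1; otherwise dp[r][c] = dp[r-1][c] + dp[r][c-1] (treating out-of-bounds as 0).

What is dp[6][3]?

r\c   0   1   2   3   4   5   6
  0   1   1   1   1   1   1   1
  1   1   2   3   4   5   6   7
  2   1   3   6  10  15  21  28
  3   1   4  10  20  35  56  84
  4   1   5  15  35  70 126 210
  5   1   6  21  56 126 252 462
  6   1   7  28  84 210 462 924

84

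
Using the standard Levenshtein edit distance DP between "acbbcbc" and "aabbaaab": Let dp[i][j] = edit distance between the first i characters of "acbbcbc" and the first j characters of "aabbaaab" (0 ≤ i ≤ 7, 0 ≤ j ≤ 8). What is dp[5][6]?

   ''  a  a  b  b  a  a  a  b
''  0  1  2  3  4  5  6  7  8
 a  1  0  1  2  3  4  5  6  7
 c  2  1  1  2  3  4  5  6  7
 b  3  2  2  1  2  3  4  5  6
 b  4  3  3  2  1  2  3  4  5
 c  5  4  4  3  2  2  3  4  5
 b  6  5  5  4  3  3  3  4  4
 c  7  6  6  5  4  4  4  4  5

3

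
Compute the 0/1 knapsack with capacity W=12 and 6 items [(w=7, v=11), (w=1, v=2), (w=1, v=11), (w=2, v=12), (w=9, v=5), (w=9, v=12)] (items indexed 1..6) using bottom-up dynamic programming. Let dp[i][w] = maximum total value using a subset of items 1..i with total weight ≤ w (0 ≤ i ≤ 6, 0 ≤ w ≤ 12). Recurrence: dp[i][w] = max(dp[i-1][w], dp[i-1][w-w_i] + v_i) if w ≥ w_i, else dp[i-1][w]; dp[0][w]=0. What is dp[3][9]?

i\w   0   1   2   3   4   5   6   7   8   9  10  11  12
  0   0   0   0   0   0   0   0   0   0   0   0   0   0
  1   0   0   0   0   0   0   0  11  11  11  11  11  11
  2   0   2   2   2   2   2   2  11  13  13  13  13  13
  3   0  11  13  13  13  13  13  13  22  24  24  24  24
  4   0  11  13  23  25  25  25  25  25  25  34  36  36
  5   0  11  13  23  25  25  25  25  25  25  34  36  36
  6   0  11  13  23  25  25  25  25  25  25  34  36  36

24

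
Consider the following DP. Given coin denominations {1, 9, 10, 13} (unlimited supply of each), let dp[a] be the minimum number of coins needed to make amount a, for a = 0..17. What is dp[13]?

1

 a  0  1  2  3  4  5  6  7  8  9 10 11 12 13 14 15 16 17
dp  0  1  2  3  4  5  6  7  8  1  1  2  3  1  2  3  4  5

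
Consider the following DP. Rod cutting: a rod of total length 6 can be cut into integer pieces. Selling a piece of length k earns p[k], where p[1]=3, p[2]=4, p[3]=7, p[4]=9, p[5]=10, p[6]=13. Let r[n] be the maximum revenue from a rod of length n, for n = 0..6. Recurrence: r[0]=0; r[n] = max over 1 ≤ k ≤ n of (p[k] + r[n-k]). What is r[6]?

   n    0    1    2    3    4    5    6
r[n]    0    3    6    9   12   15   18

18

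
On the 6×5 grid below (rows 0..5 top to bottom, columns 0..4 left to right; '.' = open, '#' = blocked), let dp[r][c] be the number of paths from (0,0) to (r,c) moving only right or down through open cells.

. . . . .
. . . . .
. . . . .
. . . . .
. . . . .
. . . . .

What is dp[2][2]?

r\c   0   1   2   3   4
  0   1   1   1   1   1
  1   1   2   3   4   5
  2   1   3   6  10  15
  3   1   4  10  20  35
  4   1   5  15  35  70
  5   1   6  21  56 126

6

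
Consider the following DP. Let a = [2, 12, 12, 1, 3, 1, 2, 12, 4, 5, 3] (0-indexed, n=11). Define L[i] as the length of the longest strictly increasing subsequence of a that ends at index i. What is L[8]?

   i    0    1    2    3    4    5    6    7    8    9   10
a[i]    2   12   12    1    3    1    2   12    4    5    3
L[i]    1    2    2    1    2    1    2    3    3    4    3

3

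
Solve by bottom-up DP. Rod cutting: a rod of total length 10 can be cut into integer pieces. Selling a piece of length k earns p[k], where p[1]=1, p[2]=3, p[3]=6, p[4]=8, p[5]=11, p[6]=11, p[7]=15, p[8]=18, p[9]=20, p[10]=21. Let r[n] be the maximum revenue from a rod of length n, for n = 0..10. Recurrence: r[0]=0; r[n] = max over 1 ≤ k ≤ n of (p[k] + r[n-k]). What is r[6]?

12

   n    0    1    2    3    4    5    6    7    8    9   10
r[n]    0    1    3    6    8   11   12   15   18   20   22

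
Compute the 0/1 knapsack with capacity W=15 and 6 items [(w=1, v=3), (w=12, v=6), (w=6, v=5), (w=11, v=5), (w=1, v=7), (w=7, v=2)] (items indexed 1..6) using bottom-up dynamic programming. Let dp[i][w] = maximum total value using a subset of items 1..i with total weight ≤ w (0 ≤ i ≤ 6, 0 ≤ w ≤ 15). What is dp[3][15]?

9

i\w   0   1   2   3   4   5   6   7   8   9  10  11  12  13  14  15
  0   0   0   0   0   0   0   0   0   0   0   0   0   0   0   0   0
  1   0   3   3   3   3   3   3   3   3   3   3   3   3   3   3   3
  2   0   3   3   3   3   3   3   3   3   3   3   3   6   9   9   9
  3   0   3   3   3   3   3   5   8   8   8   8   8   8   9   9   9
  4   0   3   3   3   3   3   5   8   8   8   8   8   8   9   9   9
  5   0   7  10  10  10  10  10  12  15  15  15  15  15  15  16  16
  6   0   7  10  10  10  10  10  12  15  15  15  15  15  15  16  17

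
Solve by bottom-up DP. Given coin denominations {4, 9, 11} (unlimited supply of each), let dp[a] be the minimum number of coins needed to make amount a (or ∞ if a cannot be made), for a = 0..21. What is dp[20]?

 a  0  1  2  3  4  5  6  7  8  9 10 11 12 13 14 15 16 17 18 19 20 21
dp  0  -  -  -  1  -  -  -  2  1  -  1  3  2  -  2  4  3  2  3  2  4
(- denotes ∞ / unreachable)

2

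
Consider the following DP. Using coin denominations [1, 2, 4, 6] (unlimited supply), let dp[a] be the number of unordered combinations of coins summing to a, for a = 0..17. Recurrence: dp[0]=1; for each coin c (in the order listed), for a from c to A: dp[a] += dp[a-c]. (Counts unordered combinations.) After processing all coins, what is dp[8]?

11

after  coin     0     1     2     3     4     5     6     7     8     9    10    11    12    13    14    15    16    17
          1     1     1     1     1     1     1     1     1     1     1     1     1     1     1     1     1     1     1
          2     1     1     2     2     3     3     4     4     5     5     6     6     7     7     8     8     9     9
          4     1     1     2     2     4     4     6     6     9     9    12    12    16    16    20    20    25    25
          6     1     1     2     2     4     4     7     7    11    11    16    16    23    23    31    31    41    41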